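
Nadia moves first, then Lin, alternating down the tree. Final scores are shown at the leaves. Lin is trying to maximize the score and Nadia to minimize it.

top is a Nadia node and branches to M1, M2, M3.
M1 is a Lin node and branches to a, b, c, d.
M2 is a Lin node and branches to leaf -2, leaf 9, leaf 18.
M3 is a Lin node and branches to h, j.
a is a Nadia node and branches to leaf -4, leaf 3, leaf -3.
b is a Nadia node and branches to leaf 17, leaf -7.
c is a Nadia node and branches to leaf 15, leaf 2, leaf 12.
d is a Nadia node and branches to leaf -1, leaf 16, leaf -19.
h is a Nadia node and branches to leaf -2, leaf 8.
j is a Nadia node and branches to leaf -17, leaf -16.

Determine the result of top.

a (Nadia): min(-4, 3, -3) = -4
b (Nadia): min(17, -7) = -7
c (Nadia): min(15, 2, 12) = 2
d (Nadia): min(-1, 16, -19) = -19
M1 (Lin): max(-4, -7, 2, -19) = 2
M2 (Lin): max(-2, 9, 18) = 18
h (Nadia): min(-2, 8) = -2
j (Nadia): min(-17, -16) = -17
M3 (Lin): max(-2, -17) = -2
top (Nadia): min(2, 18, -2) = -2

-2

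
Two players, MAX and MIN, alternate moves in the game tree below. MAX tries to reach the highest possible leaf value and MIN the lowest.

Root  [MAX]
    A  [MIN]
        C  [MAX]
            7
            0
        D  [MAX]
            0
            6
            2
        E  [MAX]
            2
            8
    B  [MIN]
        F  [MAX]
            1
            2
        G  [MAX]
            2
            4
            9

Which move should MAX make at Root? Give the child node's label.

A

C (MAX): max(7, 0) = 7
D (MAX): max(0, 6, 2) = 6
E (MAX): max(2, 8) = 8
A (MIN): min(7, 6, 8) = 6
F (MAX): max(1, 2) = 2
G (MAX): max(2, 4, 9) = 9
B (MIN): min(2, 9) = 2
Root (MAX): max(6, 2) = 6
MAX at Root wants the highest of {A=6, B=2}, so chooses A.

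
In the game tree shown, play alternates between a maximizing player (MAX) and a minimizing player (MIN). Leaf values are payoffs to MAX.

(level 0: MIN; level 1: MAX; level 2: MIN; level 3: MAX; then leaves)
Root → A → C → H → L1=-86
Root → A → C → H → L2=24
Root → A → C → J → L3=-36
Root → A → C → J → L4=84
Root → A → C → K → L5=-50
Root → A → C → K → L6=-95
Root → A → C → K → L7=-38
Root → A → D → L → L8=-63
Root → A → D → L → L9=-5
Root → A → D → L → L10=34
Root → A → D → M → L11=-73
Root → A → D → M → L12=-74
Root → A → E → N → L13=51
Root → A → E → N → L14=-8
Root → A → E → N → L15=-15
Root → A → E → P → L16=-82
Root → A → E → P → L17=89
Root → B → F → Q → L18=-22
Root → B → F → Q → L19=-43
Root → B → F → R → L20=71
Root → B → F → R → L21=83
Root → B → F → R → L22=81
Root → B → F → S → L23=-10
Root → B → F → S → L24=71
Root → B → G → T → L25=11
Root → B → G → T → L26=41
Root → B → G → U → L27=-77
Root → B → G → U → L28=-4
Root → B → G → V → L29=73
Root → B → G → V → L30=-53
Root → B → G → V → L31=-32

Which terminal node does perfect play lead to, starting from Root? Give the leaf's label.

H (MAX): max(-86, 24) = 24
J (MAX): max(-36, 84) = 84
K (MAX): max(-50, -95, -38) = -38
C (MIN): min(24, 84, -38) = -38
L (MAX): max(-63, -5, 34) = 34
M (MAX): max(-73, -74) = -73
D (MIN): min(34, -73) = -73
N (MAX): max(51, -8, -15) = 51
P (MAX): max(-82, 89) = 89
E (MIN): min(51, 89) = 51
A (MAX): max(-38, -73, 51) = 51
Q (MAX): max(-22, -43) = -22
R (MAX): max(71, 83, 81) = 83
S (MAX): max(-10, 71) = 71
F (MIN): min(-22, 83, 71) = -22
T (MAX): max(11, 41) = 41
U (MAX): max(-77, -4) = -4
V (MAX): max(73, -53, -32) = 73
G (MIN): min(41, -4, 73) = -4
B (MAX): max(-22, -4) = -4
Root (MIN): min(51, -4) = -4
At Root, MIN picks B (lowest: -4).
At B, MAX picks G (highest: -4).
At G, MIN picks U (lowest: -4).
At U, MAX picks L28 (highest: -4).
Terminal value -4.

L28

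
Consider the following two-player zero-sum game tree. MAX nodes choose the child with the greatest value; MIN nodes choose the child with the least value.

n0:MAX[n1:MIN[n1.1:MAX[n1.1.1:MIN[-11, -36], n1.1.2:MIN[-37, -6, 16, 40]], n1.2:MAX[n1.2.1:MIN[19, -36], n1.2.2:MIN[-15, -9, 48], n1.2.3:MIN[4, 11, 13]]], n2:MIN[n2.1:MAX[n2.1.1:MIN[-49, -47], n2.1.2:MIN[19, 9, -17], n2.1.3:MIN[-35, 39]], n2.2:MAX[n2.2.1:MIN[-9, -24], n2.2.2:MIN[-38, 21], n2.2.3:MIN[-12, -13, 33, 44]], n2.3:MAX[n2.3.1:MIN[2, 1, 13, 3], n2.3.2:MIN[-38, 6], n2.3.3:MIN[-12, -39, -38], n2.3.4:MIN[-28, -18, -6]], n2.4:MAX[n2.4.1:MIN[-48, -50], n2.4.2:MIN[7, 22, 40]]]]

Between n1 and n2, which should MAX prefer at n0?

n1.1.1 (MIN): min(-11, -36) = -36
n1.1.2 (MIN): min(-37, -6, 16, 40) = -37
n1.1 (MAX): max(-36, -37) = -36
n1.2.1 (MIN): min(19, -36) = -36
n1.2.2 (MIN): min(-15, -9, 48) = -15
n1.2.3 (MIN): min(4, 11, 13) = 4
n1.2 (MAX): max(-36, -15, 4) = 4
n1 (MIN): min(-36, 4) = -36
n2.1.1 (MIN): min(-49, -47) = -49
n2.1.2 (MIN): min(19, 9, -17) = -17
n2.1.3 (MIN): min(-35, 39) = -35
n2.1 (MAX): max(-49, -17, -35) = -17
n2.2.1 (MIN): min(-9, -24) = -24
n2.2.2 (MIN): min(-38, 21) = -38
n2.2.3 (MIN): min(-12, -13, 33, 44) = -13
n2.2 (MAX): max(-24, -38, -13) = -13
n2.3.1 (MIN): min(2, 1, 13, 3) = 1
n2.3.2 (MIN): min(-38, 6) = -38
n2.3.3 (MIN): min(-12, -39, -38) = -39
n2.3.4 (MIN): min(-28, -18, -6) = -28
n2.3 (MAX): max(1, -38, -39, -28) = 1
n2.4.1 (MIN): min(-48, -50) = -50
n2.4.2 (MIN): min(7, 22, 40) = 7
n2.4 (MAX): max(-50, 7) = 7
n2 (MIN): min(-17, -13, 1, 7) = -17
MAX prefers the higher value; n1=-36, n2=-17. n2 is better since -17 > -36.

n2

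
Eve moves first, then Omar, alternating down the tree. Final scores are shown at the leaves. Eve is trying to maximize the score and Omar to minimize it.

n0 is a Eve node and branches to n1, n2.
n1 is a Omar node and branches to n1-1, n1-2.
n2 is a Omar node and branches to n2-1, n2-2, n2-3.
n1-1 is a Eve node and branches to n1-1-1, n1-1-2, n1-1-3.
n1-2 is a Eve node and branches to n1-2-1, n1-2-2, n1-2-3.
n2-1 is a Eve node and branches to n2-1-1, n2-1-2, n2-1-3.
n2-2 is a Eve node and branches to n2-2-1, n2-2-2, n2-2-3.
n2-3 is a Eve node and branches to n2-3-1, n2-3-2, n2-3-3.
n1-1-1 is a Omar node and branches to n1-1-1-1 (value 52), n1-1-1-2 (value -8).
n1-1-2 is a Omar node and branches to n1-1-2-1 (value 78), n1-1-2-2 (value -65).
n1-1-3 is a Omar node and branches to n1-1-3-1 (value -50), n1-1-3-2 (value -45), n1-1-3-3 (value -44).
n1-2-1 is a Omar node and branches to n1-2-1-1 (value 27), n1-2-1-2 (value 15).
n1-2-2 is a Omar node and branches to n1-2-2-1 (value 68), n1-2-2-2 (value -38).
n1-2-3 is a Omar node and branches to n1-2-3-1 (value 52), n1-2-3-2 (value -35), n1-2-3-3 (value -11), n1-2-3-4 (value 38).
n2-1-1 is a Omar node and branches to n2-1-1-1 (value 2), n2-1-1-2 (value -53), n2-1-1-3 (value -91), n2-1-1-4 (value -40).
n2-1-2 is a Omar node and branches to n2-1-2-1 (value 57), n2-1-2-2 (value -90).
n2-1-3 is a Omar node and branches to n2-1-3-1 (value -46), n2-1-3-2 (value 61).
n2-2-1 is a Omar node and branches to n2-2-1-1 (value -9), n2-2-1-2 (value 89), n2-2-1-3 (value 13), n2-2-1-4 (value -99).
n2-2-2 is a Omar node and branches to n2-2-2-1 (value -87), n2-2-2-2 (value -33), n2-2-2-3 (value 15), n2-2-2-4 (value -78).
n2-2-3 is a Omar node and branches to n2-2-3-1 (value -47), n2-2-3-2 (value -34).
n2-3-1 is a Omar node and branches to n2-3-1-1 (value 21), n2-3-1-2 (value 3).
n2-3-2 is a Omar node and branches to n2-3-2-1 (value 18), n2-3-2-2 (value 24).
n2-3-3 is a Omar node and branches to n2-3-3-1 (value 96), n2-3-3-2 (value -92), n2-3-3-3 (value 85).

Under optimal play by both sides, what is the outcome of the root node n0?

n1-1-1 (Omar): min(52, -8) = -8
n1-1-2 (Omar): min(78, -65) = -65
n1-1-3 (Omar): min(-50, -45, -44) = -50
n1-1 (Eve): max(-8, -65, -50) = -8
n1-2-1 (Omar): min(27, 15) = 15
n1-2-2 (Omar): min(68, -38) = -38
n1-2-3 (Omar): min(52, -35, -11, 38) = -35
n1-2 (Eve): max(15, -38, -35) = 15
n1 (Omar): min(-8, 15) = -8
n2-1-1 (Omar): min(2, -53, -91, -40) = -91
n2-1-2 (Omar): min(57, -90) = -90
n2-1-3 (Omar): min(-46, 61) = -46
n2-1 (Eve): max(-91, -90, -46) = -46
n2-2-1 (Omar): min(-9, 89, 13, -99) = -99
n2-2-2 (Omar): min(-87, -33, 15, -78) = -87
n2-2-3 (Omar): min(-47, -34) = -47
n2-2 (Eve): max(-99, -87, -47) = -47
n2-3-1 (Omar): min(21, 3) = 3
n2-3-2 (Omar): min(18, 24) = 18
n2-3-3 (Omar): min(96, -92, 85) = -92
n2-3 (Eve): max(3, 18, -92) = 18
n2 (Omar): min(-46, -47, 18) = -47
n0 (Eve): max(-8, -47) = -8

-8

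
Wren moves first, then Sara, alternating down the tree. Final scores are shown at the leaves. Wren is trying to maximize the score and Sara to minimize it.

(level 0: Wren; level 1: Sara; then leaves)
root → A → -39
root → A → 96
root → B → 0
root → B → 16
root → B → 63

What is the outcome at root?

A (Sara): min(-39, 96) = -39
B (Sara): min(0, 16, 63) = 0
root (Wren): max(-39, 0) = 0

0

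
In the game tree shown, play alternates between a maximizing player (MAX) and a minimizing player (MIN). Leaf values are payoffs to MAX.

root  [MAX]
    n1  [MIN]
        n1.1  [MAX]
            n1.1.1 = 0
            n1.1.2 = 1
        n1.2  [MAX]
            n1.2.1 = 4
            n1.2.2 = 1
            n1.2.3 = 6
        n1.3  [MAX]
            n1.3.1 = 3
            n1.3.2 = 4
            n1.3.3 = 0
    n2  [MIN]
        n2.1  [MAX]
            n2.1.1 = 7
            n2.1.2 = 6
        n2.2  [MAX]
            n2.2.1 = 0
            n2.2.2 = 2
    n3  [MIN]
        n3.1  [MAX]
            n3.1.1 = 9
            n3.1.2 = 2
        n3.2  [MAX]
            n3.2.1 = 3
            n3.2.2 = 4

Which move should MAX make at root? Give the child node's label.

n3

n1.1 (MAX): max(0, 1) = 1
n1.2 (MAX): max(4, 1, 6) = 6
n1.3 (MAX): max(3, 4, 0) = 4
n1 (MIN): min(1, 6, 4) = 1
n2.1 (MAX): max(7, 6) = 7
n2.2 (MAX): max(0, 2) = 2
n2 (MIN): min(7, 2) = 2
n3.1 (MAX): max(9, 2) = 9
n3.2 (MAX): max(3, 4) = 4
n3 (MIN): min(9, 4) = 4
root (MAX): max(1, 2, 4) = 4
MAX at root wants the highest of {n1=1, n2=2, n3=4}, so chooses n3.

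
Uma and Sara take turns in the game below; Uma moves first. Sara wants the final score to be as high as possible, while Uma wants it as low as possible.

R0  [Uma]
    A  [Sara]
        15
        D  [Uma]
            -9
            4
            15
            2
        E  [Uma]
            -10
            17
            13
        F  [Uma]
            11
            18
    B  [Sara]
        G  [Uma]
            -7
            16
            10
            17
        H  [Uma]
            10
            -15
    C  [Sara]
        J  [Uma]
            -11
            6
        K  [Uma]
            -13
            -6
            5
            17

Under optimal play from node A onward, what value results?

15

D (Uma): min(-9, 4, 15, 2) = -9
E (Uma): min(-10, 17, 13) = -10
F (Uma): min(11, 18) = 11
A (Sara): max(15, -9, -10, 11) = 15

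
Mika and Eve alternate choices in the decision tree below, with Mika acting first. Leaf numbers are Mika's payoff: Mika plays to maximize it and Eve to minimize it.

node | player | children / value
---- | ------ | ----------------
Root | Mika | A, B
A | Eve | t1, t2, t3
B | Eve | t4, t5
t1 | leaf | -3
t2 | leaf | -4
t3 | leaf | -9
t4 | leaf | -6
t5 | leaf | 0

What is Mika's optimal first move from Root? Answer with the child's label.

B

A (Eve): min(-3, -4, -9) = -9
B (Eve): min(-6, 0) = -6
Root (Mika): max(-9, -6) = -6
Mika at Root wants the highest of {A=-9, B=-6}, so chooses B.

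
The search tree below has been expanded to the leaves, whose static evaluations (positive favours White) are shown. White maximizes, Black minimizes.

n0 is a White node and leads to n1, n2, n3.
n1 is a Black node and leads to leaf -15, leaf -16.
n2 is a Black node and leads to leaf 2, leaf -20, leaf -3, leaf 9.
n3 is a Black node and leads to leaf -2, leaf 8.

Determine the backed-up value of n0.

n1 (Black): min(-15, -16) = -16
n2 (Black): min(2, -20, -3, 9) = -20
n3 (Black): min(-2, 8) = -2
n0 (White): max(-16, -20, -2) = -2

-2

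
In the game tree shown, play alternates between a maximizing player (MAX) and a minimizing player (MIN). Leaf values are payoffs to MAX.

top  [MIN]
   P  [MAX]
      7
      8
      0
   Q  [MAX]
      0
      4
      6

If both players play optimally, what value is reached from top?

P (MAX): max(7, 8, 0) = 8
Q (MAX): max(0, 4, 6) = 6
top (MIN): min(8, 6) = 6

6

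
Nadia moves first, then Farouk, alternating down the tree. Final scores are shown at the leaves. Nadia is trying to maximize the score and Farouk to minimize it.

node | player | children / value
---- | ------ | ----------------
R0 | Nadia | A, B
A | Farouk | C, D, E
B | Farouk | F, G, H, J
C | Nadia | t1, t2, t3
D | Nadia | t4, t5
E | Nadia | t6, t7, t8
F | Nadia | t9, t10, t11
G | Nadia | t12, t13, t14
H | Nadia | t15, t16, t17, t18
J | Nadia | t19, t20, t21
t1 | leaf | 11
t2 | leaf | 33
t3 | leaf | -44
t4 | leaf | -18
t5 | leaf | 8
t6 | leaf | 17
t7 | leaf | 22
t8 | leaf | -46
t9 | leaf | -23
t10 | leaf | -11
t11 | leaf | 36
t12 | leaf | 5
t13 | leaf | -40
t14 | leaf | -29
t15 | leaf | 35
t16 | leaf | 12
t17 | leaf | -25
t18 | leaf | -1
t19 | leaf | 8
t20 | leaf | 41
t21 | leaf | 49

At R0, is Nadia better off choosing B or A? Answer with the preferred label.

A

F (Nadia): max(-23, -11, 36) = 36
G (Nadia): max(5, -40, -29) = 5
H (Nadia): max(35, 12, -25, -1) = 35
J (Nadia): max(8, 41, 49) = 49
B (Farouk): min(36, 5, 35, 49) = 5
C (Nadia): max(11, 33, -44) = 33
D (Nadia): max(-18, 8) = 8
E (Nadia): max(17, 22, -46) = 22
A (Farouk): min(33, 8, 22) = 8
Nadia prefers the higher value; B=5, A=8. A is better since 8 > 5.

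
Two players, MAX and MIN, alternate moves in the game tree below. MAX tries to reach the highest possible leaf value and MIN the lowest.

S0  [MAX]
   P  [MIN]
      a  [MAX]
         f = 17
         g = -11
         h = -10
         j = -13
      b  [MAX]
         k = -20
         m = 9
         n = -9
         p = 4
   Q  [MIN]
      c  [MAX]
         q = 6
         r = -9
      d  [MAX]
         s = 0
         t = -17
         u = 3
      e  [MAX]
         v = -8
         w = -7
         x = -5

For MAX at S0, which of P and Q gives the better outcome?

a (MAX): max(17, -11, -10, -13) = 17
b (MAX): max(-20, 9, -9, 4) = 9
P (MIN): min(17, 9) = 9
c (MAX): max(6, -9) = 6
d (MAX): max(0, -17, 3) = 3
e (MAX): max(-8, -7, -5) = -5
Q (MIN): min(6, 3, -5) = -5
MAX prefers the higher value; P=9, Q=-5. P is better since 9 > -5.

P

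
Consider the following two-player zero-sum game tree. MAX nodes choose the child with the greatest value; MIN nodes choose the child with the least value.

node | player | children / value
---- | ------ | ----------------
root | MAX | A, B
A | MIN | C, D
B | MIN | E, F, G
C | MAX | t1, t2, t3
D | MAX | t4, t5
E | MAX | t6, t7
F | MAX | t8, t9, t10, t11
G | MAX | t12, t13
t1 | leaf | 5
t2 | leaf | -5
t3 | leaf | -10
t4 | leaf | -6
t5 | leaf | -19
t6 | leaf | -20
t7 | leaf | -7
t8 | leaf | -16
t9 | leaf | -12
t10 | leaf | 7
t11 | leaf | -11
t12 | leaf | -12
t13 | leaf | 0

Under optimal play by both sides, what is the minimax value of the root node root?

C (MAX): max(5, -5, -10) = 5
D (MAX): max(-6, -19) = -6
A (MIN): min(5, -6) = -6
E (MAX): max(-20, -7) = -7
F (MAX): max(-16, -12, 7, -11) = 7
G (MAX): max(-12, 0) = 0
B (MIN): min(-7, 7, 0) = -7
root (MAX): max(-6, -7) = -6

-6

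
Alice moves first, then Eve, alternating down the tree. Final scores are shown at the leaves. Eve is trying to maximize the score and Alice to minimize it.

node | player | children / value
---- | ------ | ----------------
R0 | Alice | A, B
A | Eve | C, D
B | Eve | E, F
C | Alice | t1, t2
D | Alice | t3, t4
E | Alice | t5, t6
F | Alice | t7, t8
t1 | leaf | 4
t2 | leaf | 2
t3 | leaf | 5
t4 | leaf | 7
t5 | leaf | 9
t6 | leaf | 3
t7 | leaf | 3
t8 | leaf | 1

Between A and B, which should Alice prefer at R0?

C (Alice): min(4, 2) = 2
D (Alice): min(5, 7) = 5
A (Eve): max(2, 5) = 5
E (Alice): min(9, 3) = 3
F (Alice): min(3, 1) = 1
B (Eve): max(3, 1) = 3
Alice prefers the lower value; A=5, B=3. B is better since 3 < 5.

B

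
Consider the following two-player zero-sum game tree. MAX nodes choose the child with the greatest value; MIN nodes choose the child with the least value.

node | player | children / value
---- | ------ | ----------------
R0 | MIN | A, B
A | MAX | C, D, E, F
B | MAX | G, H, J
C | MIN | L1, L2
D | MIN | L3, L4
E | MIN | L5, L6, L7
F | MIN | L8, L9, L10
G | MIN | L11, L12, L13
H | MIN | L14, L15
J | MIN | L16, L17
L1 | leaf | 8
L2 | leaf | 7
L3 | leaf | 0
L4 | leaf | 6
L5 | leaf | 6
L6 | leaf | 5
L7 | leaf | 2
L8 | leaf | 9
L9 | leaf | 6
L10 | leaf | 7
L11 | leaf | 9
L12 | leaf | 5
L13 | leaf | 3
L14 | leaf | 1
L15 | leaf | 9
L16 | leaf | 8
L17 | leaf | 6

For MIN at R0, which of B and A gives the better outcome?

G (MIN): min(9, 5, 3) = 3
H (MIN): min(1, 9) = 1
J (MIN): min(8, 6) = 6
B (MAX): max(3, 1, 6) = 6
C (MIN): min(8, 7) = 7
D (MIN): min(0, 6) = 0
E (MIN): min(6, 5, 2) = 2
F (MIN): min(9, 6, 7) = 6
A (MAX): max(7, 0, 2, 6) = 7
MIN prefers the lower value; B=6, A=7. B is better since 6 < 7.

B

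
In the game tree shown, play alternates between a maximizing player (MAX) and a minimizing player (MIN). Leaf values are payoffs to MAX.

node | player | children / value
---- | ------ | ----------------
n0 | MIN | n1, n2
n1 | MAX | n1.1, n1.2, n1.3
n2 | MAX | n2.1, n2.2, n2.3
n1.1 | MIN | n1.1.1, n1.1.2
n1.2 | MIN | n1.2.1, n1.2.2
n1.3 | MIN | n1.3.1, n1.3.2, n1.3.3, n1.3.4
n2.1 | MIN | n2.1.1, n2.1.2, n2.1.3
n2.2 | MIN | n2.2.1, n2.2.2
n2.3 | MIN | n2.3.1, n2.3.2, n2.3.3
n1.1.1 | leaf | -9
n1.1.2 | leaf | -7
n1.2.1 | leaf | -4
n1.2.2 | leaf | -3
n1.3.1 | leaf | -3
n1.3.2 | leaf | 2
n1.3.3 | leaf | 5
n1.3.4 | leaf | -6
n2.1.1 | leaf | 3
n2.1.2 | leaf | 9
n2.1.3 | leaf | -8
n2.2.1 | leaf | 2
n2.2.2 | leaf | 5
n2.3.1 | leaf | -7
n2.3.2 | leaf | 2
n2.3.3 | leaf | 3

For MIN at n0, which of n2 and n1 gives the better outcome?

n2.1 (MIN): min(3, 9, -8) = -8
n2.2 (MIN): min(2, 5) = 2
n2.3 (MIN): min(-7, 2, 3) = -7
n2 (MAX): max(-8, 2, -7) = 2
n1.1 (MIN): min(-9, -7) = -9
n1.2 (MIN): min(-4, -3) = -4
n1.3 (MIN): min(-3, 2, 5, -6) = -6
n1 (MAX): max(-9, -4, -6) = -4
MIN prefers the lower value; n2=2, n1=-4. n1 is better since -4 < 2.

n1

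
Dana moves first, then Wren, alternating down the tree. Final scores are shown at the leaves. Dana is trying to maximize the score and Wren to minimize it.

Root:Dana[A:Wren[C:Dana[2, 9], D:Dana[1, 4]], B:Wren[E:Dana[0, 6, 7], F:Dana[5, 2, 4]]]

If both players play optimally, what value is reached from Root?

5

C (Dana): max(2, 9) = 9
D (Dana): max(1, 4) = 4
A (Wren): min(9, 4) = 4
E (Dana): max(0, 6, 7) = 7
F (Dana): max(5, 2, 4) = 5
B (Wren): min(7, 5) = 5
Root (Dana): max(4, 5) = 5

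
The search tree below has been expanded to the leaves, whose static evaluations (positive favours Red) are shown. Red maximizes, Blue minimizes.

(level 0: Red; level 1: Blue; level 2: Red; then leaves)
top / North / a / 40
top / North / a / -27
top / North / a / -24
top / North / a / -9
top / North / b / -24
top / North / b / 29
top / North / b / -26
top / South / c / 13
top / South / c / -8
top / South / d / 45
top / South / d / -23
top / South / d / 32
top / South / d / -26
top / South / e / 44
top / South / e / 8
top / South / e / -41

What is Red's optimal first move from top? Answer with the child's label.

North

a (Red): max(40, -27, -24, -9) = 40
b (Red): max(-24, 29, -26) = 29
North (Blue): min(40, 29) = 29
c (Red): max(13, -8) = 13
d (Red): max(45, -23, 32, -26) = 45
e (Red): max(44, 8, -41) = 44
South (Blue): min(13, 45, 44) = 13
top (Red): max(29, 13) = 29
Red at top wants the highest of {North=29, South=13}, so chooses North.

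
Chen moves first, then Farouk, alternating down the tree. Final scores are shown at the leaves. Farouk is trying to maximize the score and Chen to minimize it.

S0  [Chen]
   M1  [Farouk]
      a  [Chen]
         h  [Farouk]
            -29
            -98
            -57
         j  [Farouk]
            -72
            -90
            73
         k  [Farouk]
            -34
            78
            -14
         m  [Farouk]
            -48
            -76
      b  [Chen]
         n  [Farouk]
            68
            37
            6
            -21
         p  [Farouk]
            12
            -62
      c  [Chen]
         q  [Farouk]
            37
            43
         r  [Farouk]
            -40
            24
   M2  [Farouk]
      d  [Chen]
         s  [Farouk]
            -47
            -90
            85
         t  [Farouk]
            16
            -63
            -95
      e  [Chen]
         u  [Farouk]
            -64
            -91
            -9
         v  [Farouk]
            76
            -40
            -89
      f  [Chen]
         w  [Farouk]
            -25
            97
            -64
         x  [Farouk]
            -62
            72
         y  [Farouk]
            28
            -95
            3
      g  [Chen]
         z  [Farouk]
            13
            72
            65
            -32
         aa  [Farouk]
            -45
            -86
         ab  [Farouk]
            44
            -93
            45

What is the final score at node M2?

28

s (Farouk): max(-47, -90, 85) = 85
t (Farouk): max(16, -63, -95) = 16
d (Chen): min(85, 16) = 16
u (Farouk): max(-64, -91, -9) = -9
v (Farouk): max(76, -40, -89) = 76
e (Chen): min(-9, 76) = -9
w (Farouk): max(-25, 97, -64) = 97
x (Farouk): max(-62, 72) = 72
y (Farouk): max(28, -95, 3) = 28
f (Chen): min(97, 72, 28) = 28
z (Farouk): max(13, 72, 65, -32) = 72
aa (Farouk): max(-45, -86) = -45
ab (Farouk): max(44, -93, 45) = 45
g (Chen): min(72, -45, 45) = -45
M2 (Farouk): max(16, -9, 28, -45) = 28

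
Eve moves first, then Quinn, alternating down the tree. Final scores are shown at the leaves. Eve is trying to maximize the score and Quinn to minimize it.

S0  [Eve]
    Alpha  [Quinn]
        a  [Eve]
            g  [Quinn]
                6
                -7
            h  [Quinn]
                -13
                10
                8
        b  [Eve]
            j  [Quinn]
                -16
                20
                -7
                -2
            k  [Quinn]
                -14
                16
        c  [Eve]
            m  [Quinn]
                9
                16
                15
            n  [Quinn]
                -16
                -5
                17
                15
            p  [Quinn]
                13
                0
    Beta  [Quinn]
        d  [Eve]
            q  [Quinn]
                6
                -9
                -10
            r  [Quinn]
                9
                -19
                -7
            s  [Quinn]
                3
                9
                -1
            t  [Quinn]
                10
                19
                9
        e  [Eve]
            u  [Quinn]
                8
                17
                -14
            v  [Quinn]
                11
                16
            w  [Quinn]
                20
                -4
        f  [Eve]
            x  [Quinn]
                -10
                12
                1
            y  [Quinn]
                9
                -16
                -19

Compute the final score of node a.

-7

g (Quinn): min(6, -7) = -7
h (Quinn): min(-13, 10, 8) = -13
a (Eve): max(-7, -13) = -7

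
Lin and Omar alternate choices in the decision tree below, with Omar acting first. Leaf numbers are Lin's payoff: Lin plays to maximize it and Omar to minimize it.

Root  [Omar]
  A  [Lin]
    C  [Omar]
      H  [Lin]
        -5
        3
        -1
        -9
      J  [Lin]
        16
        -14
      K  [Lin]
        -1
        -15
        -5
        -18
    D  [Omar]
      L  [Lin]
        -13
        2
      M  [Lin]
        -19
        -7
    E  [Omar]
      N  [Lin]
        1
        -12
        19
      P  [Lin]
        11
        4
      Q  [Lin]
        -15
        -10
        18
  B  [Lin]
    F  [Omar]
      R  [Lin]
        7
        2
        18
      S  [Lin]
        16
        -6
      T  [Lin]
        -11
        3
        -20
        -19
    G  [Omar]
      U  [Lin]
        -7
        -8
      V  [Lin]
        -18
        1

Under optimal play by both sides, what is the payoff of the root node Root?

3

H (Lin): max(-5, 3, -1, -9) = 3
J (Lin): max(16, -14) = 16
K (Lin): max(-1, -15, -5, -18) = -1
C (Omar): min(3, 16, -1) = -1
L (Lin): max(-13, 2) = 2
M (Lin): max(-19, -7) = -7
D (Omar): min(2, -7) = -7
N (Lin): max(1, -12, 19) = 19
P (Lin): max(11, 4) = 11
Q (Lin): max(-15, -10, 18) = 18
E (Omar): min(19, 11, 18) = 11
A (Lin): max(-1, -7, 11) = 11
R (Lin): max(7, 2, 18) = 18
S (Lin): max(16, -6) = 16
T (Lin): max(-11, 3, -20, -19) = 3
F (Omar): min(18, 16, 3) = 3
U (Lin): max(-7, -8) = -7
V (Lin): max(-18, 1) = 1
G (Omar): min(-7, 1) = -7
B (Lin): max(3, -7) = 3
Root (Omar): min(11, 3) = 3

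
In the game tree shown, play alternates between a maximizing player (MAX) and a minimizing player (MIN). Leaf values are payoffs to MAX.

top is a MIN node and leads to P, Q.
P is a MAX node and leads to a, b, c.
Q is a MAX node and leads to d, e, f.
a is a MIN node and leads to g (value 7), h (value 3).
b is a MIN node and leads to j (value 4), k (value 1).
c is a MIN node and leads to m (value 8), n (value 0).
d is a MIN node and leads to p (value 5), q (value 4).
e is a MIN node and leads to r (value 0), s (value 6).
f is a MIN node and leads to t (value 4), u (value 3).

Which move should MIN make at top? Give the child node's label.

a (MIN): min(7, 3) = 3
b (MIN): min(4, 1) = 1
c (MIN): min(8, 0) = 0
P (MAX): max(3, 1, 0) = 3
d (MIN): min(5, 4) = 4
e (MIN): min(0, 6) = 0
f (MIN): min(4, 3) = 3
Q (MAX): max(4, 0, 3) = 4
top (MIN): min(3, 4) = 3
MIN at top wants the lowest of {P=3, Q=4}, so chooses P.

P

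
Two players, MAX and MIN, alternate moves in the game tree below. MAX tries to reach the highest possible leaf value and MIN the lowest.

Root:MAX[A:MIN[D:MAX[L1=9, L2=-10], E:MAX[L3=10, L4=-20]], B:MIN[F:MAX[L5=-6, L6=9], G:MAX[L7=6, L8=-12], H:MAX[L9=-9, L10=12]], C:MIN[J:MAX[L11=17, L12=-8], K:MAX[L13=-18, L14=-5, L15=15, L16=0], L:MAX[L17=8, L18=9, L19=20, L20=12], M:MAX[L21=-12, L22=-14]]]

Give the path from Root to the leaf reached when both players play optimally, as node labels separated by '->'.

Root -> A -> D -> L1

D (MAX): max(9, -10) = 9
E (MAX): max(10, -20) = 10
A (MIN): min(9, 10) = 9
F (MAX): max(-6, 9) = 9
G (MAX): max(6, -12) = 6
H (MAX): max(-9, 12) = 12
B (MIN): min(9, 6, 12) = 6
J (MAX): max(17, -8) = 17
K (MAX): max(-18, -5, 15, 0) = 15
L (MAX): max(8, 9, 20, 12) = 20
M (MAX): max(-12, -14) = -12
C (MIN): min(17, 15, 20, -12) = -12
Root (MAX): max(9, 6, -12) = 9
At Root, MAX picks A (highest: 9).
At A, MIN picks D (lowest: 9).
At D, MAX picks L1 (highest: 9).
Terminal value 9.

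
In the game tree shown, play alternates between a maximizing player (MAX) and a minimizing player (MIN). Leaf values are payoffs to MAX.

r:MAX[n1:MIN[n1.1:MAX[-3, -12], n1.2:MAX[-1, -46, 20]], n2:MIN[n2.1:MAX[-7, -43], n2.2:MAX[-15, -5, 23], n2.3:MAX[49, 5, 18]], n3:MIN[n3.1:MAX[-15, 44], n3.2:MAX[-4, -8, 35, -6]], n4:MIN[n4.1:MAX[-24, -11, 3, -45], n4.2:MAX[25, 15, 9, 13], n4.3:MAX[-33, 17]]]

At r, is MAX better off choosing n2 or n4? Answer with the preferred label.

n2.1 (MAX): max(-7, -43) = -7
n2.2 (MAX): max(-15, -5, 23) = 23
n2.3 (MAX): max(49, 5, 18) = 49
n2 (MIN): min(-7, 23, 49) = -7
n4.1 (MAX): max(-24, -11, 3, -45) = 3
n4.2 (MAX): max(25, 15, 9, 13) = 25
n4.3 (MAX): max(-33, 17) = 17
n4 (MIN): min(3, 25, 17) = 3
MAX prefers the higher value; n2=-7, n4=3. n4 is better since 3 > -7.

n4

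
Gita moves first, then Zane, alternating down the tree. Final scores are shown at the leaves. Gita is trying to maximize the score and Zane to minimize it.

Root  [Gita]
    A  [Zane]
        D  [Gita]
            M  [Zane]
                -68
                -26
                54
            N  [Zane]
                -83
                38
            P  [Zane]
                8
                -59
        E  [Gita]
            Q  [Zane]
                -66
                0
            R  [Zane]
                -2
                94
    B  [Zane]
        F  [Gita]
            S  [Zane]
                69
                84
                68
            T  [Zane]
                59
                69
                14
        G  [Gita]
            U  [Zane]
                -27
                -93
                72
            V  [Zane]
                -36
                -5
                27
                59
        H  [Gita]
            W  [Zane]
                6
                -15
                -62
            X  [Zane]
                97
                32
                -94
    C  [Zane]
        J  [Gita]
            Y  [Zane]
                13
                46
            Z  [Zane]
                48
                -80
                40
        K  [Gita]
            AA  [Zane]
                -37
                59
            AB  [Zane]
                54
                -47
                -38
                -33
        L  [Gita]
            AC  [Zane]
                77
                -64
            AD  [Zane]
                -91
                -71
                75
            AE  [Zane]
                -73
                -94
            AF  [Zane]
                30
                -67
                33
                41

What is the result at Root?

M (Zane): min(-68, -26, 54) = -68
N (Zane): min(-83, 38) = -83
P (Zane): min(8, -59) = -59
D (Gita): max(-68, -83, -59) = -59
Q (Zane): min(-66, 0) = -66
R (Zane): min(-2, 94) = -2
E (Gita): max(-66, -2) = -2
A (Zane): min(-59, -2) = -59
S (Zane): min(69, 84, 68) = 68
T (Zane): min(59, 69, 14) = 14
F (Gita): max(68, 14) = 68
U (Zane): min(-27, -93, 72) = -93
V (Zane): min(-36, -5, 27, 59) = -36
G (Gita): max(-93, -36) = -36
W (Zane): min(6, -15, -62) = -62
X (Zane): min(97, 32, -94) = -94
H (Gita): max(-62, -94) = -62
B (Zane): min(68, -36, -62) = -62
Y (Zane): min(13, 46) = 13
Z (Zane): min(48, -80, 40) = -80
J (Gita): max(13, -80) = 13
AA (Zane): min(-37, 59) = -37
AB (Zane): min(54, -47, -38, -33) = -47
K (Gita): max(-37, -47) = -37
AC (Zane): min(77, -64) = -64
AD (Zane): min(-91, -71, 75) = -91
AE (Zane): min(-73, -94) = -94
AF (Zane): min(30, -67, 33, 41) = -67
L (Gita): max(-64, -91, -94, -67) = -64
C (Zane): min(13, -37, -64) = -64
Root (Gita): max(-59, -62, -64) = -59

-59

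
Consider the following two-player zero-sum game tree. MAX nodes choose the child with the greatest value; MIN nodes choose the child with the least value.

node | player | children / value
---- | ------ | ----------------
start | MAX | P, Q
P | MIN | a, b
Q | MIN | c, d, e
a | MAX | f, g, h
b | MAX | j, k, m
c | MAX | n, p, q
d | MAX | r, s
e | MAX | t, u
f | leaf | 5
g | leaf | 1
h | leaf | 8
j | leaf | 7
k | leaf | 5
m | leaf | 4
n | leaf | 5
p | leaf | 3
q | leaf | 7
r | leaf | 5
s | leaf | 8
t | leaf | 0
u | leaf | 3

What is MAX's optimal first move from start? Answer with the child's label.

P

a (MAX): max(5, 1, 8) = 8
b (MAX): max(7, 5, 4) = 7
P (MIN): min(8, 7) = 7
c (MAX): max(5, 3, 7) = 7
d (MAX): max(5, 8) = 8
e (MAX): max(0, 3) = 3
Q (MIN): min(7, 8, 3) = 3
start (MAX): max(7, 3) = 7
MAX at start wants the highest of {P=7, Q=3}, so chooses P.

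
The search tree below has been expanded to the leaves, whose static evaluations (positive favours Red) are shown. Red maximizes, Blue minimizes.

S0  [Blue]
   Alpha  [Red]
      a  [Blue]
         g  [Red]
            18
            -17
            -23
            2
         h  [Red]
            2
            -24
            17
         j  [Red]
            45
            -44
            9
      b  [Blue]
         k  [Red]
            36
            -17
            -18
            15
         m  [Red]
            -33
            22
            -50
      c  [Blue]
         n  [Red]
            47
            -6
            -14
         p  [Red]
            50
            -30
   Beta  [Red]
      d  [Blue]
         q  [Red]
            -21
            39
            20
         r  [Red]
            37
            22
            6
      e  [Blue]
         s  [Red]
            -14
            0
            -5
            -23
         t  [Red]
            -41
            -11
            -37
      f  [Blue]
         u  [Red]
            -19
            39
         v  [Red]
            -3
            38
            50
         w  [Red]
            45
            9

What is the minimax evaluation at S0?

39

g (Red): max(18, -17, -23, 2) = 18
h (Red): max(2, -24, 17) = 17
j (Red): max(45, -44, 9) = 45
a (Blue): min(18, 17, 45) = 17
k (Red): max(36, -17, -18, 15) = 36
m (Red): max(-33, 22, -50) = 22
b (Blue): min(36, 22) = 22
n (Red): max(47, -6, -14) = 47
p (Red): max(50, -30) = 50
c (Blue): min(47, 50) = 47
Alpha (Red): max(17, 22, 47) = 47
q (Red): max(-21, 39, 20) = 39
r (Red): max(37, 22, 6) = 37
d (Blue): min(39, 37) = 37
s (Red): max(-14, 0, -5, -23) = 0
t (Red): max(-41, -11, -37) = -11
e (Blue): min(0, -11) = -11
u (Red): max(-19, 39) = 39
v (Red): max(-3, 38, 50) = 50
w (Red): max(45, 9) = 45
f (Blue): min(39, 50, 45) = 39
Beta (Red): max(37, -11, 39) = 39
S0 (Blue): min(47, 39) = 39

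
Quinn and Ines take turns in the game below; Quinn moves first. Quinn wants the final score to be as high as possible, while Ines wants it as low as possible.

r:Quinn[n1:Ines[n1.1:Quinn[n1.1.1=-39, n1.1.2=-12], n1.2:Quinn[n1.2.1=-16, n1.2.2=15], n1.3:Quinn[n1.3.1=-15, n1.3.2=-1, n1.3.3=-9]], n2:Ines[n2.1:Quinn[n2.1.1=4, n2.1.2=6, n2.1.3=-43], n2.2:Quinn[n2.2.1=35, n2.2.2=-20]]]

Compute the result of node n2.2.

35

n2.2 (Quinn): max(35, -20) = 35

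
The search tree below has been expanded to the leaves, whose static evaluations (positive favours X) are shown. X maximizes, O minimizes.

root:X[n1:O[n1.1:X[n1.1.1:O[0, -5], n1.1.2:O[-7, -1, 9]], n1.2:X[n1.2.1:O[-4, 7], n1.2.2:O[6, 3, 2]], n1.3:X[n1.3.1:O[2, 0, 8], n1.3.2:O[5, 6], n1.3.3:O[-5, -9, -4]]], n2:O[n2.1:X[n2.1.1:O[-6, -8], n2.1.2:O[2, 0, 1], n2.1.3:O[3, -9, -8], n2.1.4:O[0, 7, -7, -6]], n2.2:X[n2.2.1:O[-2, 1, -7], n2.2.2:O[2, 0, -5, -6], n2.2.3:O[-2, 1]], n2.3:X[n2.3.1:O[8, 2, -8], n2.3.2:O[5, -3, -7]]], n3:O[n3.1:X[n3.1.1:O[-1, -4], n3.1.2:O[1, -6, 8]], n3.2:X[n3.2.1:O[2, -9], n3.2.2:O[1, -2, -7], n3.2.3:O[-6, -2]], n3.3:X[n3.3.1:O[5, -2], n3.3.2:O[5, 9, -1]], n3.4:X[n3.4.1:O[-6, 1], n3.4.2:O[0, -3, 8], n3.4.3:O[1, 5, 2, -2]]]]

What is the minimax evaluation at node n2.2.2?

n2.2.2 (O): min(2, 0, -5, -6) = -6

-6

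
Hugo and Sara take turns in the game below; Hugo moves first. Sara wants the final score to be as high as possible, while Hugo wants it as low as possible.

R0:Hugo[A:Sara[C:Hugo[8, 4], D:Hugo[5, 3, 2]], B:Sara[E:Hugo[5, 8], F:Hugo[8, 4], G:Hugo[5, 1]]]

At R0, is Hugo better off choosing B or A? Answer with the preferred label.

A

E (Hugo): min(5, 8) = 5
F (Hugo): min(8, 4) = 4
G (Hugo): min(5, 1) = 1
B (Sara): max(5, 4, 1) = 5
C (Hugo): min(8, 4) = 4
D (Hugo): min(5, 3, 2) = 2
A (Sara): max(4, 2) = 4
Hugo prefers the lower value; B=5, A=4. A is better since 4 < 5.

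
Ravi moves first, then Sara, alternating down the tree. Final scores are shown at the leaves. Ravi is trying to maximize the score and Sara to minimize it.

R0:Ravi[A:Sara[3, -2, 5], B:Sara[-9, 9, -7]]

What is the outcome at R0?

-2

A (Sara): min(3, -2, 5) = -2
B (Sara): min(-9, 9, -7) = -9
R0 (Ravi): max(-2, -9) = -2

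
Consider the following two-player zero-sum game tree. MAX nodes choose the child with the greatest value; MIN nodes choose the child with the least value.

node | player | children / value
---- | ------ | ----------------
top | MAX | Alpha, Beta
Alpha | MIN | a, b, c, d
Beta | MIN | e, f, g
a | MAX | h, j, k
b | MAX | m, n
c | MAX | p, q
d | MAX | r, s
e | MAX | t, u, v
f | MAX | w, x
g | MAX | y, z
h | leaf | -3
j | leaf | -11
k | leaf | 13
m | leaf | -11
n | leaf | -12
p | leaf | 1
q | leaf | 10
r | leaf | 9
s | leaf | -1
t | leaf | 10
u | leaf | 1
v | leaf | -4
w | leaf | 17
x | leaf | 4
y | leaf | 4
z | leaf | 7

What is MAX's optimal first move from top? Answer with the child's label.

Beta

a (MAX): max(-3, -11, 13) = 13
b (MAX): max(-11, -12) = -11
c (MAX): max(1, 10) = 10
d (MAX): max(9, -1) = 9
Alpha (MIN): min(13, -11, 10, 9) = -11
e (MAX): max(10, 1, -4) = 10
f (MAX): max(17, 4) = 17
g (MAX): max(4, 7) = 7
Beta (MIN): min(10, 17, 7) = 7
top (MAX): max(-11, 7) = 7
MAX at top wants the highest of {Alpha=-11, Beta=7}, so chooses Beta.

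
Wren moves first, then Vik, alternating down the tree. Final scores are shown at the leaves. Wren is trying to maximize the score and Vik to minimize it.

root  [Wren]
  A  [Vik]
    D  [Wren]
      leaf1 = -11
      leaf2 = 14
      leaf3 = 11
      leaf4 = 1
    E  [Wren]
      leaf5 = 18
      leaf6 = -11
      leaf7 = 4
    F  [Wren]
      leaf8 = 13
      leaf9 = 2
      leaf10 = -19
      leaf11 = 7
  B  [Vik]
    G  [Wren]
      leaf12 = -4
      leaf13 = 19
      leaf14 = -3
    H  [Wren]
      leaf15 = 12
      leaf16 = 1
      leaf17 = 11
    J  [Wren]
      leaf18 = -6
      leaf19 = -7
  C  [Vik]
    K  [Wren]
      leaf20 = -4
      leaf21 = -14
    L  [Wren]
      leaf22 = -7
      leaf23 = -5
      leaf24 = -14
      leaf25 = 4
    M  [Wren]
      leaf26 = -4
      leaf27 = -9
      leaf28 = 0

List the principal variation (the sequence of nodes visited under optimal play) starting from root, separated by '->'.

D (Wren): max(-11, 14, 11, 1) = 14
E (Wren): max(18, -11, 4) = 18
F (Wren): max(13, 2, -19, 7) = 13
A (Vik): min(14, 18, 13) = 13
G (Wren): max(-4, 19, -3) = 19
H (Wren): max(12, 1, 11) = 12
J (Wren): max(-6, -7) = -6
B (Vik): min(19, 12, -6) = -6
K (Wren): max(-4, -14) = -4
L (Wren): max(-7, -5, -14, 4) = 4
M (Wren): max(-4, -9, 0) = 0
C (Vik): min(-4, 4, 0) = -4
root (Wren): max(13, -6, -4) = 13
At root, Wren picks A (highest: 13).
At A, Vik picks F (lowest: 13).
At F, Wren picks leaf8 (highest: 13).
Terminal value 13.

root -> A -> F -> leaf8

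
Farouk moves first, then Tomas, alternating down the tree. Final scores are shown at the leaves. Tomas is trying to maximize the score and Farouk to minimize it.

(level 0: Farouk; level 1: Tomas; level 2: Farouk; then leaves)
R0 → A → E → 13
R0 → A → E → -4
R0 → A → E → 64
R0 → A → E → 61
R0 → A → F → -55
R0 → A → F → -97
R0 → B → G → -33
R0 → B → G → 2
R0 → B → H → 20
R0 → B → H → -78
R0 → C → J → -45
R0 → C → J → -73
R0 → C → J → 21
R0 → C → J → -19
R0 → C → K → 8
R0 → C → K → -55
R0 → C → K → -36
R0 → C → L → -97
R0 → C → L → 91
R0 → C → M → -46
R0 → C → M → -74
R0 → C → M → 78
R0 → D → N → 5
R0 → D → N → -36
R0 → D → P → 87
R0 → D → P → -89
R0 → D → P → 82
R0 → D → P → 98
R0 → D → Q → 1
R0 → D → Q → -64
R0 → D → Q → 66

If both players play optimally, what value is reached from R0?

E (Farouk): min(13, -4, 64, 61) = -4
F (Farouk): min(-55, -97) = -97
A (Tomas): max(-4, -97) = -4
G (Farouk): min(-33, 2) = -33
H (Farouk): min(20, -78) = -78
B (Tomas): max(-33, -78) = -33
J (Farouk): min(-45, -73, 21, -19) = -73
K (Farouk): min(8, -55, -36) = -55
L (Farouk): min(-97, 91) = -97
M (Farouk): min(-46, -74, 78) = -74
C (Tomas): max(-73, -55, -97, -74) = -55
N (Farouk): min(5, -36) = -36
P (Farouk): min(87, -89, 82, 98) = -89
Q (Farouk): min(1, -64, 66) = -64
D (Tomas): max(-36, -89, -64) = -36
R0 (Farouk): min(-4, -33, -55, -36) = -55

-55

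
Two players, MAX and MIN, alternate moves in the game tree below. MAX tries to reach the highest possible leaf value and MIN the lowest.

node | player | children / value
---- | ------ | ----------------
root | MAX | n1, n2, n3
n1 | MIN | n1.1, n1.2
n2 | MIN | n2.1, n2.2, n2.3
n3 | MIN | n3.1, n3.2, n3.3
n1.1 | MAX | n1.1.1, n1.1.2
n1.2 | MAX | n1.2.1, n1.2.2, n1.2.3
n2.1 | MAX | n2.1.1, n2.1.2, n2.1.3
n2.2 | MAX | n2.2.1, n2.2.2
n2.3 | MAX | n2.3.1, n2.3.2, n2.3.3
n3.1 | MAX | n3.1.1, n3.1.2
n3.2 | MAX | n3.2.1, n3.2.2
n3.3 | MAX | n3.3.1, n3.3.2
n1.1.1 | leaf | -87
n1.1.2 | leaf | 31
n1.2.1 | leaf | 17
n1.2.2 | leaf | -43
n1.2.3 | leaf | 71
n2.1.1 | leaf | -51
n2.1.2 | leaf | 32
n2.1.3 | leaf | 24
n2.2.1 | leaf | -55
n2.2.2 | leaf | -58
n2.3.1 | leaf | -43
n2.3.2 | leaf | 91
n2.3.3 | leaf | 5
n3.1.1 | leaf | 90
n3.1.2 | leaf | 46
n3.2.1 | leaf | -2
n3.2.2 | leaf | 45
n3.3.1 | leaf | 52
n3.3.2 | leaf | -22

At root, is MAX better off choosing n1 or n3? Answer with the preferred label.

n3

n1.1 (MAX): max(-87, 31) = 31
n1.2 (MAX): max(17, -43, 71) = 71
n1 (MIN): min(31, 71) = 31
n3.1 (MAX): max(90, 46) = 90
n3.2 (MAX): max(-2, 45) = 45
n3.3 (MAX): max(52, -22) = 52
n3 (MIN): min(90, 45, 52) = 45
MAX prefers the higher value; n1=31, n3=45. n3 is better since 45 > 31.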